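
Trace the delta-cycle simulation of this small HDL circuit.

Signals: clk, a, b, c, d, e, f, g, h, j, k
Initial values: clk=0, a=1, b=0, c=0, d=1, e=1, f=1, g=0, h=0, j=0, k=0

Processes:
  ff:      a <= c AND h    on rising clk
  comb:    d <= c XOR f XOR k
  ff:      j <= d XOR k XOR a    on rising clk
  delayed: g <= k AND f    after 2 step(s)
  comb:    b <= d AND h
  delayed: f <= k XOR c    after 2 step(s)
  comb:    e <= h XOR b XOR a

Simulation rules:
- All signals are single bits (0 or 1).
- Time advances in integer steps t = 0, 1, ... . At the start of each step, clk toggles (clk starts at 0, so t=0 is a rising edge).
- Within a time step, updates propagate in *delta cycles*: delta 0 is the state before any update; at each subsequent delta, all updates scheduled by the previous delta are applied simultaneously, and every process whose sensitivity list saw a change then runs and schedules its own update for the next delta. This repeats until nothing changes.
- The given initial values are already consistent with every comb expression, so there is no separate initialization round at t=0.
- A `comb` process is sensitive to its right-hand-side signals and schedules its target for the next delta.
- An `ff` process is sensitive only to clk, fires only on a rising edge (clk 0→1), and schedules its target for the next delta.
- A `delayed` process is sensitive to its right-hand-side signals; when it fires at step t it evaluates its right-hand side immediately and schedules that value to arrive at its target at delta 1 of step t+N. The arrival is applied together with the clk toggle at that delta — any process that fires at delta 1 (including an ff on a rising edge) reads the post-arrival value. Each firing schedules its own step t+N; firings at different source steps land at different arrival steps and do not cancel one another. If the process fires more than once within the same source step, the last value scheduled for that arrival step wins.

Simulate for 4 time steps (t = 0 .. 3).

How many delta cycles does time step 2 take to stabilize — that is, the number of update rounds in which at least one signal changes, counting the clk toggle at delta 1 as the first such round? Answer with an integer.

2

[bits: clk,a,f,e,h,g,d,j,b,c,k]
t=0: Δ0=01110010000 Δ1=11110010000 Δ2=10110010000 Δ3=10100010000 | 3Δ
t=1: Δ0=10100010000 Δ1=00100010000 | 1Δ
t=2: Δ0=00100010000 Δ1=10100010000 Δ2=10100011000 | 2Δ
t=3: Δ0=10100011000 Δ1=00100011000 | 1Δ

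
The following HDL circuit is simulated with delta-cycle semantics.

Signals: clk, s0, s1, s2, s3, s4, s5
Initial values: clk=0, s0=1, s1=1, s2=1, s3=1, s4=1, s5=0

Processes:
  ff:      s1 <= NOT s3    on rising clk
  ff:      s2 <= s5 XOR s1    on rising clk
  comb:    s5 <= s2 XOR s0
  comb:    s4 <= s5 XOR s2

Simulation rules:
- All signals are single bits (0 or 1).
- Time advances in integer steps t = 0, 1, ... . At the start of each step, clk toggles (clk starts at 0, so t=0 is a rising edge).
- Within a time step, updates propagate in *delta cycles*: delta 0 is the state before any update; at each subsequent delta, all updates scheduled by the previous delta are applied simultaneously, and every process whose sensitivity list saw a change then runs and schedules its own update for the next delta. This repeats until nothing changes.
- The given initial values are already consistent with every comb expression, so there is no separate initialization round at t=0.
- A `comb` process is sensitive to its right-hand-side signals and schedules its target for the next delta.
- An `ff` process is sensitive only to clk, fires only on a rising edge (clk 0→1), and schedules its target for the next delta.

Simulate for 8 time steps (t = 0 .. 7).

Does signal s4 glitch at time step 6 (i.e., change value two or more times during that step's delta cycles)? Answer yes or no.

[bits: s3,s1,s4,s5,s0,clk,s2]
t=0: Δ0=1110101 Δ1=1110111 Δ2=1010111 | 2Δ
t=1: Δ0=1010111 Δ1=1010101 | 1Δ
t=2: Δ0=1010101 Δ1=1010111 Δ2=1010110 Δ3=1001110 Δ4=1011110 | 4Δ
t=3: Δ0=1011110 Δ1=1011100 | 1Δ
t=4: Δ0=1011100 Δ1=1011110 Δ2=1011111 Δ3=1000111 Δ4=1010111 | 4Δ
t=5: Δ0=1010111 Δ1=1010101 | 1Δ
t=6: Δ0=1010101 Δ1=1010111 Δ2=1010110 Δ3=1001110 Δ4=1011110 | 4Δ
t=7: Δ0=1011110 Δ1=1011100 | 1Δ

yes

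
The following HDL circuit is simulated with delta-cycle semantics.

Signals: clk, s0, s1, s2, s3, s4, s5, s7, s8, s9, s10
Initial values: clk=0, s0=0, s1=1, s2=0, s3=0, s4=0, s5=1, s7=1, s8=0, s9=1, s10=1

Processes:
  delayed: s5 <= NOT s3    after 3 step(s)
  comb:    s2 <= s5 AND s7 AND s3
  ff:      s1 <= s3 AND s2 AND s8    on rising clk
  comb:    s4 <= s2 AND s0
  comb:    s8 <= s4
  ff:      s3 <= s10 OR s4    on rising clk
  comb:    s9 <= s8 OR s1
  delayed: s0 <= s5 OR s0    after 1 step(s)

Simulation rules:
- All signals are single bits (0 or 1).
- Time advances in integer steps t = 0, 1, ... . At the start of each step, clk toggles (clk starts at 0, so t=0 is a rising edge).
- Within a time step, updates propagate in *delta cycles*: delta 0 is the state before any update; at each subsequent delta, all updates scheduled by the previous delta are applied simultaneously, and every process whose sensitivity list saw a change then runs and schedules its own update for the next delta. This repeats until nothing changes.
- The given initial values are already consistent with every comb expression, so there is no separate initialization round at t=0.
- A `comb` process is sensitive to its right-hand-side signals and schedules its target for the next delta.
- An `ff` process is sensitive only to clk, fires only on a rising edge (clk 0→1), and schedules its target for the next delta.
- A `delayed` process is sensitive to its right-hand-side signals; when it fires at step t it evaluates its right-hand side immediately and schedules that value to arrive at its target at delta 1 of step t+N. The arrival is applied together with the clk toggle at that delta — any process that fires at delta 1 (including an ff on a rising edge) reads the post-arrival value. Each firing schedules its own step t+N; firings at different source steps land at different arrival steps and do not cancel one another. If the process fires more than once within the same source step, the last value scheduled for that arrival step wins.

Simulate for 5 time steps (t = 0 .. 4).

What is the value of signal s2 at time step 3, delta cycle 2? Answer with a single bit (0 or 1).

0

t=0 Δ0: s9=1 s7=1 s0=0 clk=0 s2=0 s3=0 s10=1 s4=0 s5=1 s1=1 s8=0
  Δ1: clk:0→1
  Δ2: s3:0→1, s1:1→0
  Δ3: s9:1→0, s2:0→1
  (3Δ to stable)
t=1 Δ0: s9=0 s7=1 s0=0 clk=1 s2=1 s3=1 s10=1 s4=0 s5=1 s1=0 s8=0
  Δ1: clk:1→0
  (1Δ to stable)
t=2 Δ0: s9=0 s7=1 s0=0 clk=0 s2=1 s3=1 s10=1 s4=0 s5=1 s1=0 s8=0
  Δ1: clk:0→1
  (1Δ to stable)
t=3 Δ0: s9=0 s7=1 s0=0 clk=1 s2=1 s3=1 s10=1 s4=0 s5=1 s1=0 s8=0
  Δ1: clk:1→0, s5:1→0
  Δ2: s2:1→0
  (2Δ to stable)
t=4 Δ0: s9=0 s7=1 s0=0 clk=0 s2=0 s3=1 s10=1 s4=0 s5=0 s1=0 s8=0
  Δ1: clk:0→1
  (1Δ to stable)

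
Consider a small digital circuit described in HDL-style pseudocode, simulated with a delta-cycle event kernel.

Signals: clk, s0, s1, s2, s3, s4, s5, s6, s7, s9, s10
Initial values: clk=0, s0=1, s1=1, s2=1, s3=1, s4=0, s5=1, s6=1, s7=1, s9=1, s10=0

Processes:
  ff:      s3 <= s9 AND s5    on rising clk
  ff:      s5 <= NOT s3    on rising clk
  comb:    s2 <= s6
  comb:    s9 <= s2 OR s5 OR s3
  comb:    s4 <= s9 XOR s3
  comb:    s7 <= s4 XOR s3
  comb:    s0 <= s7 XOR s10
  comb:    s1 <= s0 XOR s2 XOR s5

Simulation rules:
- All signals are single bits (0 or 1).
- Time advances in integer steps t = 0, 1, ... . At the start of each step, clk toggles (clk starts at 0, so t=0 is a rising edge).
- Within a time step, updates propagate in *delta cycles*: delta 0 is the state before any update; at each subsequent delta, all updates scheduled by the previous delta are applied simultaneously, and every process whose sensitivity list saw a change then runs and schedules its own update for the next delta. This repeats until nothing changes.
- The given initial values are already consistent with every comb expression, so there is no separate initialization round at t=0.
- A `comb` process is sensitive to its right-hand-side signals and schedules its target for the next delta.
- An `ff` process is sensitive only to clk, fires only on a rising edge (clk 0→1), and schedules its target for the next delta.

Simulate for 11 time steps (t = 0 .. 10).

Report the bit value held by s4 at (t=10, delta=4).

1

t0.Δ0 s5=1 s4=0 s3=1 s0=1 s1=1 s6=1 s10=0 s7=1 s2=1 s9=1 clk=0
t0.Δ1 s5=1 s4=0 s3=1 s0=1 s1=1 s6=1 s10=0 s7=1 s2=1 s9=1 clk=1
t0.Δ2 s5=0 s4=0 s3=1 s0=1 s1=1 s6=1 s10=0 s7=1 s2=1 s9=1 clk=1
t0.Δ3 s5=0 s4=0 s3=1 s0=1 s1=0 s6=1 s10=0 s7=1 s2=1 s9=1 clk=1
t1.Δ0 s5=0 s4=0 s3=1 s0=1 s1=0 s6=1 s10=0 s7=1 s2=1 s9=1 clk=1
t1.Δ1 s5=0 s4=0 s3=1 s0=1 s1=0 s6=1 s10=0 s7=1 s2=1 s9=1 clk=0
t2.Δ0 s5=0 s4=0 s3=1 s0=1 s1=0 s6=1 s10=0 s7=1 s2=1 s9=1 clk=0
t2.Δ1 s5=0 s4=0 s3=1 s0=1 s1=0 s6=1 s10=0 s7=1 s2=1 s9=1 clk=1
t2.Δ2 s5=0 s4=0 s3=0 s0=1 s1=0 s6=1 s10=0 s7=1 s2=1 s9=1 clk=1
t2.Δ3 s5=0 s4=1 s3=0 s0=1 s1=0 s6=1 s10=0 s7=0 s2=1 s9=1 clk=1
t2.Δ4 s5=0 s4=1 s3=0 s0=0 s1=0 s6=1 s10=0 s7=1 s2=1 s9=1 clk=1
t2.Δ5 s5=0 s4=1 s3=0 s0=1 s1=1 s6=1 s10=0 s7=1 s2=1 s9=1 clk=1
t2.Δ6 s5=0 s4=1 s3=0 s0=1 s1=0 s6=1 s10=0 s7=1 s2=1 s9=1 clk=1
t3.Δ0 s5=0 s4=1 s3=0 s0=1 s1=0 s6=1 s10=0 s7=1 s2=1 s9=1 clk=1
t3.Δ1 s5=0 s4=1 s3=0 s0=1 s1=0 s6=1 s10=0 s7=1 s2=1 s9=1 clk=0
t4.Δ0 s5=0 s4=1 s3=0 s0=1 s1=0 s6=1 s10=0 s7=1 s2=1 s9=1 clk=0
t4.Δ1 s5=0 s4=1 s3=0 s0=1 s1=0 s6=1 s10=0 s7=1 s2=1 s9=1 clk=1
t4.Δ2 s5=1 s4=1 s3=0 s0=1 s1=0 s6=1 s10=0 s7=1 s2=1 s9=1 clk=1
t4.Δ3 s5=1 s4=1 s3=0 s0=1 s1=1 s6=1 s10=0 s7=1 s2=1 s9=1 clk=1
t5.Δ0 s5=1 s4=1 s3=0 s0=1 s1=1 s6=1 s10=0 s7=1 s2=1 s9=1 clk=1
t5.Δ1 s5=1 s4=1 s3=0 s0=1 s1=1 s6=1 s10=0 s7=1 s2=1 s9=1 clk=0
t6.Δ0 s5=1 s4=1 s3=0 s0=1 s1=1 s6=1 s10=0 s7=1 s2=1 s9=1 clk=0
t6.Δ1 s5=1 s4=1 s3=0 s0=1 s1=1 s6=1 s10=0 s7=1 s2=1 s9=1 clk=1
t6.Δ2 s5=1 s4=1 s3=1 s0=1 s1=1 s6=1 s10=0 s7=1 s2=1 s9=1 clk=1
t6.Δ3 s5=1 s4=0 s3=1 s0=1 s1=1 s6=1 s10=0 s7=0 s2=1 s9=1 clk=1
t6.Δ4 s5=1 s4=0 s3=1 s0=0 s1=1 s6=1 s10=0 s7=1 s2=1 s9=1 clk=1
t6.Δ5 s5=1 s4=0 s3=1 s0=1 s1=0 s6=1 s10=0 s7=1 s2=1 s9=1 clk=1
t6.Δ6 s5=1 s4=0 s3=1 s0=1 s1=1 s6=1 s10=0 s7=1 s2=1 s9=1 clk=1
t7.Δ0 s5=1 s4=0 s3=1 s0=1 s1=1 s6=1 s10=0 s7=1 s2=1 s9=1 clk=1
t7.Δ1 s5=1 s4=0 s3=1 s0=1 s1=1 s6=1 s10=0 s7=1 s2=1 s9=1 clk=0
t8.Δ0 s5=1 s4=0 s3=1 s0=1 s1=1 s6=1 s10=0 s7=1 s2=1 s9=1 clk=0
t8.Δ1 s5=1 s4=0 s3=1 s0=1 s1=1 s6=1 s10=0 s7=1 s2=1 s9=1 clk=1
t8.Δ2 s5=0 s4=0 s3=1 s0=1 s1=1 s6=1 s10=0 s7=1 s2=1 s9=1 clk=1
t8.Δ3 s5=0 s4=0 s3=1 s0=1 s1=0 s6=1 s10=0 s7=1 s2=1 s9=1 clk=1
t9.Δ0 s5=0 s4=0 s3=1 s0=1 s1=0 s6=1 s10=0 s7=1 s2=1 s9=1 clk=1
t9.Δ1 s5=0 s4=0 s3=1 s0=1 s1=0 s6=1 s10=0 s7=1 s2=1 s9=1 clk=0
t10.Δ0 s5=0 s4=0 s3=1 s0=1 s1=0 s6=1 s10=0 s7=1 s2=1 s9=1 clk=0
t10.Δ1 s5=0 s4=0 s3=1 s0=1 s1=0 s6=1 s10=0 s7=1 s2=1 s9=1 clk=1
t10.Δ2 s5=0 s4=0 s3=0 s0=1 s1=0 s6=1 s10=0 s7=1 s2=1 s9=1 clk=1
t10.Δ3 s5=0 s4=1 s3=0 s0=1 s1=0 s6=1 s10=0 s7=0 s2=1 s9=1 clk=1
t10.Δ4 s5=0 s4=1 s3=0 s0=0 s1=0 s6=1 s10=0 s7=1 s2=1 s9=1 clk=1
t10.Δ5 s5=0 s4=1 s3=0 s0=1 s1=1 s6=1 s10=0 s7=1 s2=1 s9=1 clk=1
t10.Δ6 s5=0 s4=1 s3=0 s0=1 s1=0 s6=1 s10=0 s7=1 s2=1 s9=1 clk=1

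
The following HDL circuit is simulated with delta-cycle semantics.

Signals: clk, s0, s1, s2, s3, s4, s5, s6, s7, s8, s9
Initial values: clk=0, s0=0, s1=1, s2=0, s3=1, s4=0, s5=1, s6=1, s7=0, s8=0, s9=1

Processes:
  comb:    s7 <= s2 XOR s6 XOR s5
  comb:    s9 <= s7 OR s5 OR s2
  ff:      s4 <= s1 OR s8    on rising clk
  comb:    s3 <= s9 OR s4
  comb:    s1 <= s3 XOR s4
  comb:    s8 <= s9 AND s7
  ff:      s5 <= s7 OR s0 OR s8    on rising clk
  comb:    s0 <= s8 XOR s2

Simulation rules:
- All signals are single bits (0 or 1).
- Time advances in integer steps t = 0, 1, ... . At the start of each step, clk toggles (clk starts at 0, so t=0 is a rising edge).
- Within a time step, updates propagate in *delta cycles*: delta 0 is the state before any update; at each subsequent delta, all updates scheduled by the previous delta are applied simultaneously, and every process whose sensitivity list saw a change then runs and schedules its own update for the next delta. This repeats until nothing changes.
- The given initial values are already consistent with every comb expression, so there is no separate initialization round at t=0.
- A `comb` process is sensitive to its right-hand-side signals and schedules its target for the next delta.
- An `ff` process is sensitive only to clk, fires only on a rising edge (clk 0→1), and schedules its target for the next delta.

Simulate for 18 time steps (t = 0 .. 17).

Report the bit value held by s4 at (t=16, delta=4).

t0.Δ0 s6=1 s4=0 s3=1 s9=1 s5=1 s0=0 s2=0 s7=0 s1=1 s8=0 clk=0
t0.Δ1 s6=1 s4=0 s3=1 s9=1 s5=1 s0=0 s2=0 s7=0 s1=1 s8=0 clk=1
t0.Δ2 s6=1 s4=1 s3=1 s9=1 s5=0 s0=0 s2=0 s7=0 s1=1 s8=0 clk=1
t0.Δ3 s6=1 s4=1 s3=1 s9=0 s5=0 s0=0 s2=0 s7=1 s1=0 s8=0 clk=1
t0.Δ4 s6=1 s4=1 s3=1 s9=1 s5=0 s0=0 s2=0 s7=1 s1=0 s8=0 clk=1
t0.Δ5 s6=1 s4=1 s3=1 s9=1 s5=0 s0=0 s2=0 s7=1 s1=0 s8=1 clk=1
t0.Δ6 s6=1 s4=1 s3=1 s9=1 s5=0 s0=1 s2=0 s7=1 s1=0 s8=1 clk=1
t1.Δ0 s6=1 s4=1 s3=1 s9=1 s5=0 s0=1 s2=0 s7=1 s1=0 s8=1 clk=1
t1.Δ1 s6=1 s4=1 s3=1 s9=1 s5=0 s0=1 s2=0 s7=1 s1=0 s8=1 clk=0
t2.Δ0 s6=1 s4=1 s3=1 s9=1 s5=0 s0=1 s2=0 s7=1 s1=0 s8=1 clk=0
t2.Δ1 s6=1 s4=1 s3=1 s9=1 s5=0 s0=1 s2=0 s7=1 s1=0 s8=1 clk=1
t2.Δ2 s6=1 s4=1 s3=1 s9=1 s5=1 s0=1 s2=0 s7=1 s1=0 s8=1 clk=1
t2.Δ3 s6=1 s4=1 s3=1 s9=1 s5=1 s0=1 s2=0 s7=0 s1=0 s8=1 clk=1
t2.Δ4 s6=1 s4=1 s3=1 s9=1 s5=1 s0=1 s2=0 s7=0 s1=0 s8=0 clk=1
t2.Δ5 s6=1 s4=1 s3=1 s9=1 s5=1 s0=0 s2=0 s7=0 s1=0 s8=0 clk=1
t3.Δ0 s6=1 s4=1 s3=1 s9=1 s5=1 s0=0 s2=0 s7=0 s1=0 s8=0 clk=1
t3.Δ1 s6=1 s4=1 s3=1 s9=1 s5=1 s0=0 s2=0 s7=0 s1=0 s8=0 clk=0
t4.Δ0 s6=1 s4=1 s3=1 s9=1 s5=1 s0=0 s2=0 s7=0 s1=0 s8=0 clk=0
t4.Δ1 s6=1 s4=1 s3=1 s9=1 s5=1 s0=0 s2=0 s7=0 s1=0 s8=0 clk=1
t4.Δ2 s6=1 s4=0 s3=1 s9=1 s5=0 s0=0 s2=0 s7=0 s1=0 s8=0 clk=1
t4.Δ3 s6=1 s4=0 s3=1 s9=0 s5=0 s0=0 s2=0 s7=1 s1=1 s8=0 clk=1
t4.Δ4 s6=1 s4=0 s3=0 s9=1 s5=0 s0=0 s2=0 s7=1 s1=1 s8=0 clk=1
t4.Δ5 s6=1 s4=0 s3=1 s9=1 s5=0 s0=0 s2=0 s7=1 s1=0 s8=1 clk=1
t4.Δ6 s6=1 s4=0 s3=1 s9=1 s5=0 s0=1 s2=0 s7=1 s1=1 s8=1 clk=1
t5.Δ0 s6=1 s4=0 s3=1 s9=1 s5=0 s0=1 s2=0 s7=1 s1=1 s8=1 clk=1
t5.Δ1 s6=1 s4=0 s3=1 s9=1 s5=0 s0=1 s2=0 s7=1 s1=1 s8=1 clk=0
t6.Δ0 s6=1 s4=0 s3=1 s9=1 s5=0 s0=1 s2=0 s7=1 s1=1 s8=1 clk=0
t6.Δ1 s6=1 s4=0 s3=1 s9=1 s5=0 s0=1 s2=0 s7=1 s1=1 s8=1 clk=1
t6.Δ2 s6=1 s4=1 s3=1 s9=1 s5=1 s0=1 s2=0 s7=1 s1=1 s8=1 clk=1
t6.Δ3 s6=1 s4=1 s3=1 s9=1 s5=1 s0=1 s2=0 s7=0 s1=0 s8=1 clk=1
t6.Δ4 s6=1 s4=1 s3=1 s9=1 s5=1 s0=1 s2=0 s7=0 s1=0 s8=0 clk=1
t6.Δ5 s6=1 s4=1 s3=1 s9=1 s5=1 s0=0 s2=0 s7=0 s1=0 s8=0 clk=1
t7.Δ0 s6=1 s4=1 s3=1 s9=1 s5=1 s0=0 s2=0 s7=0 s1=0 s8=0 clk=1
t7.Δ1 s6=1 s4=1 s3=1 s9=1 s5=1 s0=0 s2=0 s7=0 s1=0 s8=0 clk=0
t8.Δ0 s6=1 s4=1 s3=1 s9=1 s5=1 s0=0 s2=0 s7=0 s1=0 s8=0 clk=0
t8.Δ1 s6=1 s4=1 s3=1 s9=1 s5=1 s0=0 s2=0 s7=0 s1=0 s8=0 clk=1
t8.Δ2 s6=1 s4=0 s3=1 s9=1 s5=0 s0=0 s2=0 s7=0 s1=0 s8=0 clk=1
t8.Δ3 s6=1 s4=0 s3=1 s9=0 s5=0 s0=0 s2=0 s7=1 s1=1 s8=0 clk=1
t8.Δ4 s6=1 s4=0 s3=0 s9=1 s5=0 s0=0 s2=0 s7=1 s1=1 s8=0 clk=1
t8.Δ5 s6=1 s4=0 s3=1 s9=1 s5=0 s0=0 s2=0 s7=1 s1=0 s8=1 clk=1
t8.Δ6 s6=1 s4=0 s3=1 s9=1 s5=0 s0=1 s2=0 s7=1 s1=1 s8=1 clk=1
t9.Δ0 s6=1 s4=0 s3=1 s9=1 s5=0 s0=1 s2=0 s7=1 s1=1 s8=1 clk=1
t9.Δ1 s6=1 s4=0 s3=1 s9=1 s5=0 s0=1 s2=0 s7=1 s1=1 s8=1 clk=0
t10.Δ0 s6=1 s4=0 s3=1 s9=1 s5=0 s0=1 s2=0 s7=1 s1=1 s8=1 clk=0
t10.Δ1 s6=1 s4=0 s3=1 s9=1 s5=0 s0=1 s2=0 s7=1 s1=1 s8=1 clk=1
t10.Δ2 s6=1 s4=1 s3=1 s9=1 s5=1 s0=1 s2=0 s7=1 s1=1 s8=1 clk=1
t10.Δ3 s6=1 s4=1 s3=1 s9=1 s5=1 s0=1 s2=0 s7=0 s1=0 s8=1 clk=1
t10.Δ4 s6=1 s4=1 s3=1 s9=1 s5=1 s0=1 s2=0 s7=0 s1=0 s8=0 clk=1
t10.Δ5 s6=1 s4=1 s3=1 s9=1 s5=1 s0=0 s2=0 s7=0 s1=0 s8=0 clk=1
t11.Δ0 s6=1 s4=1 s3=1 s9=1 s5=1 s0=0 s2=0 s7=0 s1=0 s8=0 clk=1
t11.Δ1 s6=1 s4=1 s3=1 s9=1 s5=1 s0=0 s2=0 s7=0 s1=0 s8=0 clk=0
t12.Δ0 s6=1 s4=1 s3=1 s9=1 s5=1 s0=0 s2=0 s7=0 s1=0 s8=0 clk=0
t12.Δ1 s6=1 s4=1 s3=1 s9=1 s5=1 s0=0 s2=0 s7=0 s1=0 s8=0 clk=1
t12.Δ2 s6=1 s4=0 s3=1 s9=1 s5=0 s0=0 s2=0 s7=0 s1=0 s8=0 clk=1
t12.Δ3 s6=1 s4=0 s3=1 s9=0 s5=0 s0=0 s2=0 s7=1 s1=1 s8=0 clk=1
t12.Δ4 s6=1 s4=0 s3=0 s9=1 s5=0 s0=0 s2=0 s7=1 s1=1 s8=0 clk=1
t12.Δ5 s6=1 s4=0 s3=1 s9=1 s5=0 s0=0 s2=0 s7=1 s1=0 s8=1 clk=1
t12.Δ6 s6=1 s4=0 s3=1 s9=1 s5=0 s0=1 s2=0 s7=1 s1=1 s8=1 clk=1
t13.Δ0 s6=1 s4=0 s3=1 s9=1 s5=0 s0=1 s2=0 s7=1 s1=1 s8=1 clk=1
t13.Δ1 s6=1 s4=0 s3=1 s9=1 s5=0 s0=1 s2=0 s7=1 s1=1 s8=1 clk=0
t14.Δ0 s6=1 s4=0 s3=1 s9=1 s5=0 s0=1 s2=0 s7=1 s1=1 s8=1 clk=0
t14.Δ1 s6=1 s4=0 s3=1 s9=1 s5=0 s0=1 s2=0 s7=1 s1=1 s8=1 clk=1
t14.Δ2 s6=1 s4=1 s3=1 s9=1 s5=1 s0=1 s2=0 s7=1 s1=1 s8=1 clk=1
t14.Δ3 s6=1 s4=1 s3=1 s9=1 s5=1 s0=1 s2=0 s7=0 s1=0 s8=1 clk=1
t14.Δ4 s6=1 s4=1 s3=1 s9=1 s5=1 s0=1 s2=0 s7=0 s1=0 s8=0 clk=1
t14.Δ5 s6=1 s4=1 s3=1 s9=1 s5=1 s0=0 s2=0 s7=0 s1=0 s8=0 clk=1
t15.Δ0 s6=1 s4=1 s3=1 s9=1 s5=1 s0=0 s2=0 s7=0 s1=0 s8=0 clk=1
t15.Δ1 s6=1 s4=1 s3=1 s9=1 s5=1 s0=0 s2=0 s7=0 s1=0 s8=0 clk=0
t16.Δ0 s6=1 s4=1 s3=1 s9=1 s5=1 s0=0 s2=0 s7=0 s1=0 s8=0 clk=0
t16.Δ1 s6=1 s4=1 s3=1 s9=1 s5=1 s0=0 s2=0 s7=0 s1=0 s8=0 clk=1
t16.Δ2 s6=1 s4=0 s3=1 s9=1 s5=0 s0=0 s2=0 s7=0 s1=0 s8=0 clk=1
t16.Δ3 s6=1 s4=0 s3=1 s9=0 s5=0 s0=0 s2=0 s7=1 s1=1 s8=0 clk=1
t16.Δ4 s6=1 s4=0 s3=0 s9=1 s5=0 s0=0 s2=0 s7=1 s1=1 s8=0 clk=1
t16.Δ5 s6=1 s4=0 s3=1 s9=1 s5=0 s0=0 s2=0 s7=1 s1=0 s8=1 clk=1
t16.Δ6 s6=1 s4=0 s3=1 s9=1 s5=0 s0=1 s2=0 s7=1 s1=1 s8=1 clk=1
t17.Δ0 s6=1 s4=0 s3=1 s9=1 s5=0 s0=1 s2=0 s7=1 s1=1 s8=1 clk=1
t17.Δ1 s6=1 s4=0 s3=1 s9=1 s5=0 s0=1 s2=0 s7=1 s1=1 s8=1 clk=0

0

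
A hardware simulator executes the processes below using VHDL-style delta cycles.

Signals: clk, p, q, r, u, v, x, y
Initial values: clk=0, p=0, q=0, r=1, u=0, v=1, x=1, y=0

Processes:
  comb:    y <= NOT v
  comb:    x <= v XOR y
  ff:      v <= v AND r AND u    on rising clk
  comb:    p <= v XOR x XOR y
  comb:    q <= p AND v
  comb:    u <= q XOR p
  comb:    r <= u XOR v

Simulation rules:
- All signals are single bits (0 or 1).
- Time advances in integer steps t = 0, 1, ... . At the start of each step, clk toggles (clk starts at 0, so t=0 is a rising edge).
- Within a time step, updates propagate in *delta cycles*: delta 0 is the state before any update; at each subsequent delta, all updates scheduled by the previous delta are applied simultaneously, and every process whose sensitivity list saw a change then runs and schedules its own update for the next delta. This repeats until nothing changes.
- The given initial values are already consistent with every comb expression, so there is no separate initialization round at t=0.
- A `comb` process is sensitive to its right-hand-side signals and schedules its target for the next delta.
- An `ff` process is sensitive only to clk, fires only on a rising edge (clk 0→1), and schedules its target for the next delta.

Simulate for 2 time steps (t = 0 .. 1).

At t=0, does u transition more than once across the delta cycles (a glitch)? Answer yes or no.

yes

t=0 Δ0: p=0 q=0 u=0 y=0 clk=0 v=1 r=1 x=1
  Δ1: clk:0→1
  Δ2: v:1→0
  Δ3: p:0→1, y:0→1, r:1→0, x:1→0
  Δ4: u:0→1, x:0→1
  Δ5: p:1→0, r:0→1
  Δ6: u:1→0
  Δ7: r:1→0
  (7Δ to stable)
t=1 Δ0: p=0 q=0 u=0 y=1 clk=1 v=0 r=0 x=1
  Δ1: clk:1→0
  (1Δ to stable)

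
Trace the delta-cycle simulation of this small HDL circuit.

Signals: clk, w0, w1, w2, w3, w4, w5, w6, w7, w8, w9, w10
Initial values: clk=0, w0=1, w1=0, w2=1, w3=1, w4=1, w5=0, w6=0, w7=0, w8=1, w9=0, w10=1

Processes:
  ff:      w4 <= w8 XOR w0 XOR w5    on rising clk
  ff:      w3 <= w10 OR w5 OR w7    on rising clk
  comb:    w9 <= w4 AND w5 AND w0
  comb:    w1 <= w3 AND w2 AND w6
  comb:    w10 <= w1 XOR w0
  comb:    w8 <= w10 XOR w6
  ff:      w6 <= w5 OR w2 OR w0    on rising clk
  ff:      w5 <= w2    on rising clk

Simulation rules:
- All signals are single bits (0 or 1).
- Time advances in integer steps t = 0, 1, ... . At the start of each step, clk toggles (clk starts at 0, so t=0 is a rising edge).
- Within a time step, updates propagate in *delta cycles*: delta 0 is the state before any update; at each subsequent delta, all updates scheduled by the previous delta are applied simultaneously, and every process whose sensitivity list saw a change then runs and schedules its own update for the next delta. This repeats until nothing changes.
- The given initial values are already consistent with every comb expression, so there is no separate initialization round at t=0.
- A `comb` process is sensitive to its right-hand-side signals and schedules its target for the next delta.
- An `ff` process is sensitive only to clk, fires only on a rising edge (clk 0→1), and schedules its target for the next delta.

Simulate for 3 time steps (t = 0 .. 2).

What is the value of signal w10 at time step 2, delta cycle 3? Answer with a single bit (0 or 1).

0

t0.Δ0 w2=1 w10=1 w3=1 w8=1 w5=0 w9=0 clk=0 w1=0 w6=0 w0=1 w7=0 w4=1
t0.Δ1 w2=1 w10=1 w3=1 w8=1 w5=0 w9=0 clk=1 w1=0 w6=0 w0=1 w7=0 w4=1
t0.Δ2 w2=1 w10=1 w3=1 w8=1 w5=1 w9=0 clk=1 w1=0 w6=1 w0=1 w7=0 w4=0
t0.Δ3 w2=1 w10=1 w3=1 w8=0 w5=1 w9=0 clk=1 w1=1 w6=1 w0=1 w7=0 w4=0
t0.Δ4 w2=1 w10=0 w3=1 w8=0 w5=1 w9=0 clk=1 w1=1 w6=1 w0=1 w7=0 w4=0
t0.Δ5 w2=1 w10=0 w3=1 w8=1 w5=1 w9=0 clk=1 w1=1 w6=1 w0=1 w7=0 w4=0
t1.Δ0 w2=1 w10=0 w3=1 w8=1 w5=1 w9=0 clk=1 w1=1 w6=1 w0=1 w7=0 w4=0
t1.Δ1 w2=1 w10=0 w3=1 w8=1 w5=1 w9=0 clk=0 w1=1 w6=1 w0=1 w7=0 w4=0
t2.Δ0 w2=1 w10=0 w3=1 w8=1 w5=1 w9=0 clk=0 w1=1 w6=1 w0=1 w7=0 w4=0
t2.Δ1 w2=1 w10=0 w3=1 w8=1 w5=1 w9=0 clk=1 w1=1 w6=1 w0=1 w7=0 w4=0
t2.Δ2 w2=1 w10=0 w3=1 w8=1 w5=1 w9=0 clk=1 w1=1 w6=1 w0=1 w7=0 w4=1
t2.Δ3 w2=1 w10=0 w3=1 w8=1 w5=1 w9=1 clk=1 w1=1 w6=1 w0=1 w7=0 w4=1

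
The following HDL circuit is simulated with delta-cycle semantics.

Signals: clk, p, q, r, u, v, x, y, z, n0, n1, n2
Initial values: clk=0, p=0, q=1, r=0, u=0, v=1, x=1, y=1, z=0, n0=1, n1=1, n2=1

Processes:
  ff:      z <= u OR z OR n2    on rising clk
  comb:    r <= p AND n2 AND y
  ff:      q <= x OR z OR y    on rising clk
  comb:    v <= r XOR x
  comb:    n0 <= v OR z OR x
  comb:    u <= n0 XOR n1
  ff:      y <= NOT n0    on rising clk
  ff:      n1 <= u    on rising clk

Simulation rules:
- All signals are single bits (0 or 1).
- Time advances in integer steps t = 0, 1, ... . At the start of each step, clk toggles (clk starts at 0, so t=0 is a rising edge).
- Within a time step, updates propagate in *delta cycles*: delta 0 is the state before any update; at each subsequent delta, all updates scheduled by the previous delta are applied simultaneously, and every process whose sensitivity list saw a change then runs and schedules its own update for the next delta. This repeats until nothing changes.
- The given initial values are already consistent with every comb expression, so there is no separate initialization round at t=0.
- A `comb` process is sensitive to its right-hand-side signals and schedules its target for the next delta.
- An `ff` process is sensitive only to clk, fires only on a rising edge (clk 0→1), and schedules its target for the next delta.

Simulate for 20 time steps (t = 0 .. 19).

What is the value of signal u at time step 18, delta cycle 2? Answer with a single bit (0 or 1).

1

t=0 Δ0: p=0 y=1 v=1 n1=1 q=1 clk=0 n0=1 z=0 n2=1 x=1 u=0 r=0
  Δ1: clk:0→1
  Δ2: y:1→0, n1:1→0, z:0→1
  Δ3: u:0→1
  (3Δ to stable)
t=1 Δ0: p=0 y=0 v=1 n1=0 q=1 clk=1 n0=1 z=1 n2=1 x=1 u=1 r=0
  Δ1: clk:1→0
  (1Δ to stable)
t=2 Δ0: p=0 y=0 v=1 n1=0 q=1 clk=0 n0=1 z=1 n2=1 x=1 u=1 r=0
  Δ1: clk:0→1
  Δ2: n1:0→1
  Δ3: u:1→0
  (3Δ to stable)
t=3 Δ0: p=0 y=0 v=1 n1=1 q=1 clk=1 n0=1 z=1 n2=1 x=1 u=0 r=0
  Δ1: clk:1→0
  (1Δ to stable)
t=4 Δ0: p=0 y=0 v=1 n1=1 q=1 clk=0 n0=1 z=1 n2=1 x=1 u=0 r=0
  Δ1: clk:0→1
  Δ2: n1:1→0
  Δ3: u:0→1
  (3Δ to stable)
t=5 Δ0: p=0 y=0 v=1 n1=0 q=1 clk=1 n0=1 z=1 n2=1 x=1 u=1 r=0
  Δ1: clk:1→0
  (1Δ to stable)
t=6 Δ0: p=0 y=0 v=1 n1=0 q=1 clk=0 n0=1 z=1 n2=1 x=1 u=1 r=0
  Δ1: clk:0→1
  Δ2: n1:0→1
  Δ3: u:1→0
  (3Δ to stable)
t=7 Δ0: p=0 y=0 v=1 n1=1 q=1 clk=1 n0=1 z=1 n2=1 x=1 u=0 r=0
  Δ1: clk:1→0
  (1Δ to stable)
t=8 Δ0: p=0 y=0 v=1 n1=1 q=1 clk=0 n0=1 z=1 n2=1 x=1 u=0 r=0
  Δ1: clk:0→1
  Δ2: n1:1→0
  Δ3: u:0→1
  (3Δ to stable)
t=9 Δ0: p=0 y=0 v=1 n1=0 q=1 clk=1 n0=1 z=1 n2=1 x=1 u=1 r=0
  Δ1: clk:1→0
  (1Δ to stable)
t=10 Δ0: p=0 y=0 v=1 n1=0 q=1 clk=0 n0=1 z=1 n2=1 x=1 u=1 r=0
  Δ1: clk:0→1
  Δ2: n1:0→1
  Δ3: u:1→0
  (3Δ to stable)
t=11 Δ0: p=0 y=0 v=1 n1=1 q=1 clk=1 n0=1 z=1 n2=1 x=1 u=0 r=0
  Δ1: clk:1→0
  (1Δ to stable)
t=12 Δ0: p=0 y=0 v=1 n1=1 q=1 clk=0 n0=1 z=1 n2=1 x=1 u=0 r=0
  Δ1: clk:0→1
  Δ2: n1:1→0
  Δ3: u:0→1
  (3Δ to stable)
t=13 Δ0: p=0 y=0 v=1 n1=0 q=1 clk=1 n0=1 z=1 n2=1 x=1 u=1 r=0
  Δ1: clk:1→0
  (1Δ to stable)
t=14 Δ0: p=0 y=0 v=1 n1=0 q=1 clk=0 n0=1 z=1 n2=1 x=1 u=1 r=0
  Δ1: clk:0→1
  Δ2: n1:0→1
  Δ3: u:1→0
  (3Δ to stable)
t=15 Δ0: p=0 y=0 v=1 n1=1 q=1 clk=1 n0=1 z=1 n2=1 x=1 u=0 r=0
  Δ1: clk:1→0
  (1Δ to stable)
t=16 Δ0: p=0 y=0 v=1 n1=1 q=1 clk=0 n0=1 z=1 n2=1 x=1 u=0 r=0
  Δ1: clk:0→1
  Δ2: n1:1→0
  Δ3: u:0→1
  (3Δ to stable)
t=17 Δ0: p=0 y=0 v=1 n1=0 q=1 clk=1 n0=1 z=1 n2=1 x=1 u=1 r=0
  Δ1: clk:1→0
  (1Δ to stable)
t=18 Δ0: p=0 y=0 v=1 n1=0 q=1 clk=0 n0=1 z=1 n2=1 x=1 u=1 r=0
  Δ1: clk:0→1
  Δ2: n1:0→1
  Δ3: u:1→0
  (3Δ to stable)
t=19 Δ0: p=0 y=0 v=1 n1=1 q=1 clk=1 n0=1 z=1 n2=1 x=1 u=0 r=0
  Δ1: clk:1→0
  (1Δ to stable)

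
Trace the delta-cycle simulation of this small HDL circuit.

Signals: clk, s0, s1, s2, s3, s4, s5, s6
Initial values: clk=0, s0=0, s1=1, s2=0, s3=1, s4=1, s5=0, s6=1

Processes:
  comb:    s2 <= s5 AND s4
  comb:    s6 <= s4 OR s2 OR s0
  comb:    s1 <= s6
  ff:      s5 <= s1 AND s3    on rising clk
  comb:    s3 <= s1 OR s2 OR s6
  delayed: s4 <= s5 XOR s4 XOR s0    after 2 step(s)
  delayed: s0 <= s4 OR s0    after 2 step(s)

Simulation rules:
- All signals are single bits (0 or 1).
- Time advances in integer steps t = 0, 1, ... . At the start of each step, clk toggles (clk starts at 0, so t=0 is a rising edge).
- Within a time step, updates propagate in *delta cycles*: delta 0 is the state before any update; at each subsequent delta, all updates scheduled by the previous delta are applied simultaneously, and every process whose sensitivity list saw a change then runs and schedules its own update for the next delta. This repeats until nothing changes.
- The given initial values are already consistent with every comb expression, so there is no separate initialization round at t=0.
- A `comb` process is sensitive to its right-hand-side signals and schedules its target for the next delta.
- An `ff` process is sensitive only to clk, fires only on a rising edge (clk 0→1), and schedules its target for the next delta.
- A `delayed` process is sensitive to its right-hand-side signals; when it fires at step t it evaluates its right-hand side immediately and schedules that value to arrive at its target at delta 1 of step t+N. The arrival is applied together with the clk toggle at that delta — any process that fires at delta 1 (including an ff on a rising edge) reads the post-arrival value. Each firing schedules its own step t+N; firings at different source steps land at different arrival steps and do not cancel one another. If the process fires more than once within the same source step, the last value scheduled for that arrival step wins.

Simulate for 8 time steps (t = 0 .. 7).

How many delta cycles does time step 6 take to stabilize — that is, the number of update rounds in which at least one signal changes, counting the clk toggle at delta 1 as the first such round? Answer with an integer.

3

t0.Δ0 s3=1 s0=0 s4=1 s2=0 s1=1 clk=0 s5=0 s6=1
t0.Δ1 s3=1 s0=0 s4=1 s2=0 s1=1 clk=1 s5=0 s6=1
t0.Δ2 s3=1 s0=0 s4=1 s2=0 s1=1 clk=1 s5=1 s6=1
t0.Δ3 s3=1 s0=0 s4=1 s2=1 s1=1 clk=1 s5=1 s6=1
t1.Δ0 s3=1 s0=0 s4=1 s2=1 s1=1 clk=1 s5=1 s6=1
t1.Δ1 s3=1 s0=0 s4=1 s2=1 s1=1 clk=0 s5=1 s6=1
t2.Δ0 s3=1 s0=0 s4=1 s2=1 s1=1 clk=0 s5=1 s6=1
t2.Δ1 s3=1 s0=0 s4=0 s2=1 s1=1 clk=1 s5=1 s6=1
t2.Δ2 s3=1 s0=0 s4=0 s2=0 s1=1 clk=1 s5=1 s6=1
t2.Δ3 s3=1 s0=0 s4=0 s2=0 s1=1 clk=1 s5=1 s6=0
t2.Δ4 s3=1 s0=0 s4=0 s2=0 s1=0 clk=1 s5=1 s6=0
t2.Δ5 s3=0 s0=0 s4=0 s2=0 s1=0 clk=1 s5=1 s6=0
t3.Δ0 s3=0 s0=0 s4=0 s2=0 s1=0 clk=1 s5=1 s6=0
t3.Δ1 s3=0 s0=0 s4=0 s2=0 s1=0 clk=0 s5=1 s6=0
t4.Δ0 s3=0 s0=0 s4=0 s2=0 s1=0 clk=0 s5=1 s6=0
t4.Δ1 s3=0 s0=0 s4=1 s2=0 s1=0 clk=1 s5=1 s6=0
t4.Δ2 s3=0 s0=0 s4=1 s2=1 s1=0 clk=1 s5=0 s6=1
t4.Δ3 s3=1 s0=0 s4=1 s2=0 s1=1 clk=1 s5=0 s6=1
t5.Δ0 s3=1 s0=0 s4=1 s2=0 s1=1 clk=1 s5=0 s6=1
t5.Δ1 s3=1 s0=0 s4=1 s2=0 s1=1 clk=0 s5=0 s6=1
t6.Δ0 s3=1 s0=0 s4=1 s2=0 s1=1 clk=0 s5=0 s6=1
t6.Δ1 s3=1 s0=1 s4=1 s2=0 s1=1 clk=1 s5=0 s6=1
t6.Δ2 s3=1 s0=1 s4=1 s2=0 s1=1 clk=1 s5=1 s6=1
t6.Δ3 s3=1 s0=1 s4=1 s2=1 s1=1 clk=1 s5=1 s6=1
t7.Δ0 s3=1 s0=1 s4=1 s2=1 s1=1 clk=1 s5=1 s6=1
t7.Δ1 s3=1 s0=1 s4=1 s2=1 s1=1 clk=0 s5=1 s6=1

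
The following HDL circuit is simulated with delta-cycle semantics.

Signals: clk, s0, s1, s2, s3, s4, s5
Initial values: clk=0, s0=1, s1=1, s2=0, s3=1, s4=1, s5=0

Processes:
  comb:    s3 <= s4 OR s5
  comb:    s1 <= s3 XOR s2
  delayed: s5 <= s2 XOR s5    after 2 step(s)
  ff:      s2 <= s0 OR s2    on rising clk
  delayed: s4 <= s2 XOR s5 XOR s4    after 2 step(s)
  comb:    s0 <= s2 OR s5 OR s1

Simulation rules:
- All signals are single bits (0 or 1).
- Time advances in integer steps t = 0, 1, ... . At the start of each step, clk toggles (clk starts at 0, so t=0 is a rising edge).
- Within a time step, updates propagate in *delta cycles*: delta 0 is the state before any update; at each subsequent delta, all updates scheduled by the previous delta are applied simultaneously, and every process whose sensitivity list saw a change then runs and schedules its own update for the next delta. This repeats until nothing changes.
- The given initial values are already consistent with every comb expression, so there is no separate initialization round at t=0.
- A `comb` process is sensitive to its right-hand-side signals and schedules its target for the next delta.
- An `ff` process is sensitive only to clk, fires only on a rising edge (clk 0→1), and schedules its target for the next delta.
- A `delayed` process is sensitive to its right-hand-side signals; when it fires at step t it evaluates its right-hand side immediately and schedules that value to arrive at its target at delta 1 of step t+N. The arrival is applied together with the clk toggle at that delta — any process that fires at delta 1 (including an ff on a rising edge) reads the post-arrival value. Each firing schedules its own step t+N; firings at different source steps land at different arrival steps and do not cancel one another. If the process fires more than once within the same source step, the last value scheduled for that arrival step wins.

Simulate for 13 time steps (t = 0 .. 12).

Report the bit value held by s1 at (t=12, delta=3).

t0.Δ0 s2=0 s4=1 s3=1 s0=1 s1=1 clk=0 s5=0
t0.Δ1 s2=0 s4=1 s3=1 s0=1 s1=1 clk=1 s5=0
t0.Δ2 s2=1 s4=1 s3=1 s0=1 s1=1 clk=1 s5=0
t0.Δ3 s2=1 s4=1 s3=1 s0=1 s1=0 clk=1 s5=0
t1.Δ0 s2=1 s4=1 s3=1 s0=1 s1=0 clk=1 s5=0
t1.Δ1 s2=1 s4=1 s3=1 s0=1 s1=0 clk=0 s5=0
t2.Δ0 s2=1 s4=1 s3=1 s0=1 s1=0 clk=0 s5=0
t2.Δ1 s2=1 s4=0 s3=1 s0=1 s1=0 clk=1 s5=1
t3.Δ0 s2=1 s4=0 s3=1 s0=1 s1=0 clk=1 s5=1
t3.Δ1 s2=1 s4=0 s3=1 s0=1 s1=0 clk=0 s5=1
t4.Δ0 s2=1 s4=0 s3=1 s0=1 s1=0 clk=0 s5=1
t4.Δ1 s2=1 s4=0 s3=1 s0=1 s1=0 clk=1 s5=0
t4.Δ2 s2=1 s4=0 s3=0 s0=1 s1=0 clk=1 s5=0
t4.Δ3 s2=1 s4=0 s3=0 s0=1 s1=1 clk=1 s5=0
t5.Δ0 s2=1 s4=0 s3=0 s0=1 s1=1 clk=1 s5=0
t5.Δ1 s2=1 s4=0 s3=0 s0=1 s1=1 clk=0 s5=0
t6.Δ0 s2=1 s4=0 s3=0 s0=1 s1=1 clk=0 s5=0
t6.Δ1 s2=1 s4=1 s3=0 s0=1 s1=1 clk=1 s5=1
t6.Δ2 s2=1 s4=1 s3=1 s0=1 s1=1 clk=1 s5=1
t6.Δ3 s2=1 s4=1 s3=1 s0=1 s1=0 clk=1 s5=1
t7.Δ0 s2=1 s4=1 s3=1 s0=1 s1=0 clk=1 s5=1
t7.Δ1 s2=1 s4=1 s3=1 s0=1 s1=0 clk=0 s5=1
t8.Δ0 s2=1 s4=1 s3=1 s0=1 s1=0 clk=0 s5=1
t8.Δ1 s2=1 s4=1 s3=1 s0=1 s1=0 clk=1 s5=0
t9.Δ0 s2=1 s4=1 s3=1 s0=1 s1=0 clk=1 s5=0
t9.Δ1 s2=1 s4=1 s3=1 s0=1 s1=0 clk=0 s5=0
t10.Δ0 s2=1 s4=1 s3=1 s0=1 s1=0 clk=0 s5=0
t10.Δ1 s2=1 s4=0 s3=1 s0=1 s1=0 clk=1 s5=1
t11.Δ0 s2=1 s4=0 s3=1 s0=1 s1=0 clk=1 s5=1
t11.Δ1 s2=1 s4=0 s3=1 s0=1 s1=0 clk=0 s5=1
t12.Δ0 s2=1 s4=0 s3=1 s0=1 s1=0 clk=0 s5=1
t12.Δ1 s2=1 s4=0 s3=1 s0=1 s1=0 clk=1 s5=0
t12.Δ2 s2=1 s4=0 s3=0 s0=1 s1=0 clk=1 s5=0
t12.Δ3 s2=1 s4=0 s3=0 s0=1 s1=1 clk=1 s5=0

1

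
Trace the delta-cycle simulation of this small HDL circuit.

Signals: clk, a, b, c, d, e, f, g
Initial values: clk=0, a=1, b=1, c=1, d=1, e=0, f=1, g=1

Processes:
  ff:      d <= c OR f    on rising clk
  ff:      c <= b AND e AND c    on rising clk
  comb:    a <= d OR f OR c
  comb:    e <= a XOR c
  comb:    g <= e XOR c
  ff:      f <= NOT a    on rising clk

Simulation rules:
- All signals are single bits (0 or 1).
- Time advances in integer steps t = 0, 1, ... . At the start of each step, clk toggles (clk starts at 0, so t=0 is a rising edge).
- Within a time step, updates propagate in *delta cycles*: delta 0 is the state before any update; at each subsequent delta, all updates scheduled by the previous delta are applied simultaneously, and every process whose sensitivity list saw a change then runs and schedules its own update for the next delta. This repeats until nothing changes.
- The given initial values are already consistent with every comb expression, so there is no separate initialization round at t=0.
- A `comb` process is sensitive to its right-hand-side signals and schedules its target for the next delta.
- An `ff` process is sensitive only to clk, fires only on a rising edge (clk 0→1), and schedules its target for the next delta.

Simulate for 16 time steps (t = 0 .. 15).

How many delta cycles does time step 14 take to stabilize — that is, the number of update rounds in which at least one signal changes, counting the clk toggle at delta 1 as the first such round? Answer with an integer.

t=0 Δ0: b=1 e=0 f=1 g=1 d=1 clk=0 a=1 c=1
  Δ1: clk:0→1
  Δ2: f:1→0, c:1→0
  Δ3: e:0→1, g:1→0
  Δ4: g:0→1
  (4Δ to stable)
t=1 Δ0: b=1 e=1 f=0 g=1 d=1 clk=1 a=1 c=0
  Δ1: clk:1→0
  (1Δ to stable)
t=2 Δ0: b=1 e=1 f=0 g=1 d=1 clk=0 a=1 c=0
  Δ1: clk:0→1
  Δ2: d:1→0
  Δ3: a:1→0
  Δ4: e:1→0
  Δ5: g:1→0
  (5Δ to stable)
t=3 Δ0: b=1 e=0 f=0 g=0 d=0 clk=1 a=0 c=0
  Δ1: clk:1→0
  (1Δ to stable)
t=4 Δ0: b=1 e=0 f=0 g=0 d=0 clk=0 a=0 c=0
  Δ1: clk:0→1
  Δ2: f:0→1
  Δ3: a:0→1
  Δ4: e:0→1
  Δ5: g:0→1
  (5Δ to stable)
t=5 Δ0: b=1 e=1 f=1 g=1 d=0 clk=1 a=1 c=0
  Δ1: clk:1→0
  (1Δ to stable)
t=6 Δ0: b=1 e=1 f=1 g=1 d=0 clk=0 a=1 c=0
  Δ1: clk:0→1
  Δ2: f:1→0, d:0→1
  (2Δ to stable)
t=7 Δ0: b=1 e=1 f=0 g=1 d=1 clk=1 a=1 c=0
  Δ1: clk:1→0
  (1Δ to stable)
t=8 Δ0: b=1 e=1 f=0 g=1 d=1 clk=0 a=1 c=0
  Δ1: clk:0→1
  Δ2: d:1→0
  Δ3: a:1→0
  Δ4: e:1→0
  Δ5: g:1→0
  (5Δ to stable)
t=9 Δ0: b=1 e=0 f=0 g=0 d=0 clk=1 a=0 c=0
  Δ1: clk:1→0
  (1Δ to stable)
t=10 Δ0: b=1 e=0 f=0 g=0 d=0 clk=0 a=0 c=0
  Δ1: clk:0→1
  Δ2: f:0→1
  Δ3: a:0→1
  Δ4: e:0→1
  Δ5: g:0→1
  (5Δ to stable)
t=11 Δ0: b=1 e=1 f=1 g=1 d=0 clk=1 a=1 c=0
  Δ1: clk:1→0
  (1Δ to stable)
t=12 Δ0: b=1 e=1 f=1 g=1 d=0 clk=0 a=1 c=0
  Δ1: clk:0→1
  Δ2: f:1→0, d:0→1
  (2Δ to stable)
t=13 Δ0: b=1 e=1 f=0 g=1 d=1 clk=1 a=1 c=0
  Δ1: clk:1→0
  (1Δ to stable)
t=14 Δ0: b=1 e=1 f=0 g=1 d=1 clk=0 a=1 c=0
  Δ1: clk:0→1
  Δ2: d:1→0
  Δ3: a:1→0
  Δ4: e:1→0
  Δ5: g:1→0
  (5Δ to stable)
t=15 Δ0: b=1 e=0 f=0 g=0 d=0 clk=1 a=0 c=0
  Δ1: clk:1→0
  (1Δ to stable)

5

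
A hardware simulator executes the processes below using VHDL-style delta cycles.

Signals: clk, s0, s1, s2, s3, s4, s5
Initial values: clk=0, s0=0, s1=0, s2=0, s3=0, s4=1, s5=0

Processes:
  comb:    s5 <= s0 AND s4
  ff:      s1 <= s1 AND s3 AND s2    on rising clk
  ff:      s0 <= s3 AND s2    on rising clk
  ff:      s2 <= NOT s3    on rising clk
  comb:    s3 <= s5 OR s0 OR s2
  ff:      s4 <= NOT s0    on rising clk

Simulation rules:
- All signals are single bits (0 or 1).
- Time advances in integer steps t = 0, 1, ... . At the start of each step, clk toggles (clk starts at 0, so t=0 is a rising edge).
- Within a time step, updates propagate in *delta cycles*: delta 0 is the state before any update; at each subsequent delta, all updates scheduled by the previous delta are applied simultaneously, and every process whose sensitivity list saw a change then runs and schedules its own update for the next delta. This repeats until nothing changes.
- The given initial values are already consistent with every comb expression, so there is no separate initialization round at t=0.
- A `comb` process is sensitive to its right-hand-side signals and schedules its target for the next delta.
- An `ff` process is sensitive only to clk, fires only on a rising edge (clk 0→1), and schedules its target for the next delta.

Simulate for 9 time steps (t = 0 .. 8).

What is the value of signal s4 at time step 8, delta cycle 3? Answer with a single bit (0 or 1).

1

t0.Δ0 s3=0 s5=0 s4=1 s1=0 clk=0 s0=0 s2=0
t0.Δ1 s3=0 s5=0 s4=1 s1=0 clk=1 s0=0 s2=0
t0.Δ2 s3=0 s5=0 s4=1 s1=0 clk=1 s0=0 s2=1
t0.Δ3 s3=1 s5=0 s4=1 s1=0 clk=1 s0=0 s2=1
t1.Δ0 s3=1 s5=0 s4=1 s1=0 clk=1 s0=0 s2=1
t1.Δ1 s3=1 s5=0 s4=1 s1=0 clk=0 s0=0 s2=1
t2.Δ0 s3=1 s5=0 s4=1 s1=0 clk=0 s0=0 s2=1
t2.Δ1 s3=1 s5=0 s4=1 s1=0 clk=1 s0=0 s2=1
t2.Δ2 s3=1 s5=0 s4=1 s1=0 clk=1 s0=1 s2=0
t2.Δ3 s3=1 s5=1 s4=1 s1=0 clk=1 s0=1 s2=0
t3.Δ0 s3=1 s5=1 s4=1 s1=0 clk=1 s0=1 s2=0
t3.Δ1 s3=1 s5=1 s4=1 s1=0 clk=0 s0=1 s2=0
t4.Δ0 s3=1 s5=1 s4=1 s1=0 clk=0 s0=1 s2=0
t4.Δ1 s3=1 s5=1 s4=1 s1=0 clk=1 s0=1 s2=0
t4.Δ2 s3=1 s5=1 s4=0 s1=0 clk=1 s0=0 s2=0
t4.Δ3 s3=1 s5=0 s4=0 s1=0 clk=1 s0=0 s2=0
t4.Δ4 s3=0 s5=0 s4=0 s1=0 clk=1 s0=0 s2=0
t5.Δ0 s3=0 s5=0 s4=0 s1=0 clk=1 s0=0 s2=0
t5.Δ1 s3=0 s5=0 s4=0 s1=0 clk=0 s0=0 s2=0
t6.Δ0 s3=0 s5=0 s4=0 s1=0 clk=0 s0=0 s2=0
t6.Δ1 s3=0 s5=0 s4=0 s1=0 clk=1 s0=0 s2=0
t6.Δ2 s3=0 s5=0 s4=1 s1=0 clk=1 s0=0 s2=1
t6.Δ3 s3=1 s5=0 s4=1 s1=0 clk=1 s0=0 s2=1
t7.Δ0 s3=1 s5=0 s4=1 s1=0 clk=1 s0=0 s2=1
t7.Δ1 s3=1 s5=0 s4=1 s1=0 clk=0 s0=0 s2=1
t8.Δ0 s3=1 s5=0 s4=1 s1=0 clk=0 s0=0 s2=1
t8.Δ1 s3=1 s5=0 s4=1 s1=0 clk=1 s0=0 s2=1
t8.Δ2 s3=1 s5=0 s4=1 s1=0 clk=1 s0=1 s2=0
t8.Δ3 s3=1 s5=1 s4=1 s1=0 clk=1 s0=1 s2=0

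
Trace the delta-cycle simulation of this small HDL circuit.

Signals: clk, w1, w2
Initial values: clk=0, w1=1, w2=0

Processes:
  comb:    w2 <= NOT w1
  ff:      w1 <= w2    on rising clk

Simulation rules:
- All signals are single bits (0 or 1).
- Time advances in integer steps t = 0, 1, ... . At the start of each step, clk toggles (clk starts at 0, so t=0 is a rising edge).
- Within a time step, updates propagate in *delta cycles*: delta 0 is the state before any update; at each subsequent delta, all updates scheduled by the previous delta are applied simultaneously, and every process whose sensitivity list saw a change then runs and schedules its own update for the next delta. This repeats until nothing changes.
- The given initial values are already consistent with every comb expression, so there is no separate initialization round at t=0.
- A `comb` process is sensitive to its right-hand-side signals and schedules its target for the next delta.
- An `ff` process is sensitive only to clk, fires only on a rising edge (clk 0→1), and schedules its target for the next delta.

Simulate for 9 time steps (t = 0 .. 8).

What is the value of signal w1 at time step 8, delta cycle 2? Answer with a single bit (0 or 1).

t=0 Δ0: w1=1 w2=0 clk=0
  Δ1: clk:0→1
  Δ2: w1:1→0
  Δ3: w2:0→1
  (3Δ to stable)
t=1 Δ0: w1=0 w2=1 clk=1
  Δ1: clk:1→0
  (1Δ to stable)
t=2 Δ0: w1=0 w2=1 clk=0
  Δ1: clk:0→1
  Δ2: w1:0→1
  Δ3: w2:1→0
  (3Δ to stable)
t=3 Δ0: w1=1 w2=0 clk=1
  Δ1: clk:1→0
  (1Δ to stable)
t=4 Δ0: w1=1 w2=0 clk=0
  Δ1: clk:0→1
  Δ2: w1:1→0
  Δ3: w2:0→1
  (3Δ to stable)
t=5 Δ0: w1=0 w2=1 clk=1
  Δ1: clk:1→0
  (1Δ to stable)
t=6 Δ0: w1=0 w2=1 clk=0
  Δ1: clk:0→1
  Δ2: w1:0→1
  Δ3: w2:1→0
  (3Δ to stable)
t=7 Δ0: w1=1 w2=0 clk=1
  Δ1: clk:1→0
  (1Δ to stable)
t=8 Δ0: w1=1 w2=0 clk=0
  Δ1: clk:0→1
  Δ2: w1:1→0
  Δ3: w2:0→1
  (3Δ to stable)

0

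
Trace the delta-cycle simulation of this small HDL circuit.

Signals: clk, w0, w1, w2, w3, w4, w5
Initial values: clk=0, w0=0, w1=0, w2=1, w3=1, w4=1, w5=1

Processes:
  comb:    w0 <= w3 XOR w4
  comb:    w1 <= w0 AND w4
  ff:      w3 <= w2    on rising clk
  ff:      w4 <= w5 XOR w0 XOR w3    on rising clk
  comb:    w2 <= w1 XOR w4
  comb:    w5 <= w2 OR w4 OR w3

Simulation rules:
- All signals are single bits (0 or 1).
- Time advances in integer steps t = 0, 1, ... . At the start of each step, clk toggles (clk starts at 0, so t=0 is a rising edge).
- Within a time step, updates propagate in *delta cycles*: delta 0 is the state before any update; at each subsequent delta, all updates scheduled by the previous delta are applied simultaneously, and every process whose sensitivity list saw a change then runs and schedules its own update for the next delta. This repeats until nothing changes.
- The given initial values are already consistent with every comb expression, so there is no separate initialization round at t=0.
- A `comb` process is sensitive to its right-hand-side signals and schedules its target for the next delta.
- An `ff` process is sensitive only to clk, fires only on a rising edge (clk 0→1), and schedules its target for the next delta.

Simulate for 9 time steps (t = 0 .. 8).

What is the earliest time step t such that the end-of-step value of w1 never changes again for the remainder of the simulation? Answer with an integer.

t0.Δ0 w4=1 w1=0 w0=0 w3=1 w5=1 w2=1 clk=0
t0.Δ1 w4=1 w1=0 w0=0 w3=1 w5=1 w2=1 clk=1
t0.Δ2 w4=0 w1=0 w0=0 w3=1 w5=1 w2=1 clk=1
t0.Δ3 w4=0 w1=0 w0=1 w3=1 w5=1 w2=0 clk=1
t1.Δ0 w4=0 w1=0 w0=1 w3=1 w5=1 w2=0 clk=1
t1.Δ1 w4=0 w1=0 w0=1 w3=1 w5=1 w2=0 clk=0
t2.Δ0 w4=0 w1=0 w0=1 w3=1 w5=1 w2=0 clk=0
t2.Δ1 w4=0 w1=0 w0=1 w3=1 w5=1 w2=0 clk=1
t2.Δ2 w4=1 w1=0 w0=1 w3=0 w5=1 w2=0 clk=1
t2.Δ3 w4=1 w1=1 w0=1 w3=0 w5=1 w2=1 clk=1
t2.Δ4 w4=1 w1=1 w0=1 w3=0 w5=1 w2=0 clk=1
t3.Δ0 w4=1 w1=1 w0=1 w3=0 w5=1 w2=0 clk=1
t3.Δ1 w4=1 w1=1 w0=1 w3=0 w5=1 w2=0 clk=0
t4.Δ0 w4=1 w1=1 w0=1 w3=0 w5=1 w2=0 clk=0
t4.Δ1 w4=1 w1=1 w0=1 w3=0 w5=1 w2=0 clk=1
t4.Δ2 w4=0 w1=1 w0=1 w3=0 w5=1 w2=0 clk=1
t4.Δ3 w4=0 w1=0 w0=0 w3=0 w5=0 w2=1 clk=1
t4.Δ4 w4=0 w1=0 w0=0 w3=0 w5=1 w2=0 clk=1
t4.Δ5 w4=0 w1=0 w0=0 w3=0 w5=0 w2=0 clk=1
t5.Δ0 w4=0 w1=0 w0=0 w3=0 w5=0 w2=0 clk=1
t5.Δ1 w4=0 w1=0 w0=0 w3=0 w5=0 w2=0 clk=0
t6.Δ0 w4=0 w1=0 w0=0 w3=0 w5=0 w2=0 clk=0
t6.Δ1 w4=0 w1=0 w0=0 w3=0 w5=0 w2=0 clk=1
t7.Δ0 w4=0 w1=0 w0=0 w3=0 w5=0 w2=0 clk=1
t7.Δ1 w4=0 w1=0 w0=0 w3=0 w5=0 w2=0 clk=0
t8.Δ0 w4=0 w1=0 w0=0 w3=0 w5=0 w2=0 clk=0
t8.Δ1 w4=0 w1=0 w0=0 w3=0 w5=0 w2=0 clk=1

4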